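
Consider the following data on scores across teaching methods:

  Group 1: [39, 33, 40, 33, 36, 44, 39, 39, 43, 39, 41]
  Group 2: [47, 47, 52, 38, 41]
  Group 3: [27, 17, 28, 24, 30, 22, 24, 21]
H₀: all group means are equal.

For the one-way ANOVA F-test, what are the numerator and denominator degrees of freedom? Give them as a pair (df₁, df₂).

degrees of freedom = [2, 21]

k = 3 groups, N = 24 total
df = (k−1, N−k) = (3−1, 24−3) = (2, 21)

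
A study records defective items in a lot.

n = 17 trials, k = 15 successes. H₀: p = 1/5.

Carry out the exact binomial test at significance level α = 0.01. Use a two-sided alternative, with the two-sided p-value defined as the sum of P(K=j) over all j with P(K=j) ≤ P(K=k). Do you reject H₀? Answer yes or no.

Exact binomial: n=17, k=15, p₀=1/5=0.2000
P(X=j) = C(n,j)·p₀^j·(1−p₀)^(n−j); p = Σ P(X=j) over j with P(X=j) ≤ P(X=15)
p-value (two-sided) = 0.00000
At α=0.01: p < α → reject H₀

reject H₀: yes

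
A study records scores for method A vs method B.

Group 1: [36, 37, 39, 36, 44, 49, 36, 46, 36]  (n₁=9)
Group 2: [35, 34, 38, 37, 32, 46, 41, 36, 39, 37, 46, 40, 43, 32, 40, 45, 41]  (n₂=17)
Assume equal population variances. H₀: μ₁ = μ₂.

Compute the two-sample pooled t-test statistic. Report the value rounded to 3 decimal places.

test statistic = 0.492

x̄₁=39.889, s₁=5.085, n₁=9
x̄₂=38.941, s₂=4.451, n₂=17
s_p² = [8·5.085² + 16·4.451²]/24 = 21.8263
SE = √(s_p²·(1/9+1/17)) = 1.9259
t = (39.889−38.941)/1.9259 = 0.4921
df = 24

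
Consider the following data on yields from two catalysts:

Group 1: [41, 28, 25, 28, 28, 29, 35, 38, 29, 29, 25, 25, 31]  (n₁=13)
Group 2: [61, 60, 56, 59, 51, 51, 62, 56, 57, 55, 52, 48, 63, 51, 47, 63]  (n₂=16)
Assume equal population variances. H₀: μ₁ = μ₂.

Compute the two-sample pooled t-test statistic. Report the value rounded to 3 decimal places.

test statistic = -13.297

x̄₁=30.077, s₁=5.008, n₁=13
x̄₂=55.750, s₂=5.298, n₂=16
s_p² = [12·5.008² + 15·5.298²]/27 = 26.7379
SE = √(s_p²·(1/13+1/16)) = 1.9308
t = (30.077−55.750)/1.9308 = -13.2968
df = 27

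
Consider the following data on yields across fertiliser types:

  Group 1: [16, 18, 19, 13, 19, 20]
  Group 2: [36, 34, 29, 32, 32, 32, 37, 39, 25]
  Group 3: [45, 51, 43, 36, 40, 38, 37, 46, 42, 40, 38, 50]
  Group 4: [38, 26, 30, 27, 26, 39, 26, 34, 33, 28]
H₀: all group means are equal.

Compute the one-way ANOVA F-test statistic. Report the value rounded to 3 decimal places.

test statistic = 40.696

Group means [17.50, 32.89, 42.17, 30.70], grand mean 32.811
SSB = Σnᵢ(x̄ᵢ−x̄)² = 2501.520; SSW = ΣΣ(x−x̄ᵢ)² = 676.156
MSB = 2501.520/3 = 833.8400; MSW = 676.156/33 = 20.4896
F = MSB/MSW = 40.6958
df = (3, 33)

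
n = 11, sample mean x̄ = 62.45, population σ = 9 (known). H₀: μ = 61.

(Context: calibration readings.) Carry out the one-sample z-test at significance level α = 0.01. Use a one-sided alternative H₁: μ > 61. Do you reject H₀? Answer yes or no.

SE = σ/√n = 9/√11 = 2.7136
z = (x̄−μ₀)/SE = (62.45−61)/2.7136 = 0.5343
p-value (one-sided, H₁ greater) = 0.29655
At α=0.01: p ≥ α → fail to reject H₀

reject H₀: no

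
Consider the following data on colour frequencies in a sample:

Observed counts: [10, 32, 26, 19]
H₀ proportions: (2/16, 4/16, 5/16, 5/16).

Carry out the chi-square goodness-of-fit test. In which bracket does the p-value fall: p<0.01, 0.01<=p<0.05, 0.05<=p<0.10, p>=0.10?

n = 87; E_i = n·p_i = [10.88, 21.75, 27.19, 27.19]
χ² = (10−10.88)²/10.88 + (32−21.75)²/21.75 + (26−27.19)²/27.19 + (19−27.19)²/27.19 = 7.4184
df = 3
p-value (upper-tail) = 0.05969
→ bracket: 0.05<=p<0.10

p-value bracket: 0.05<=p<0.10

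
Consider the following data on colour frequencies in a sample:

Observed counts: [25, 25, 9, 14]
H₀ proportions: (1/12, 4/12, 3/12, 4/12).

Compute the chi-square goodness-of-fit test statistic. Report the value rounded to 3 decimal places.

n = 73; E_i = n·p_i = [6.08, 24.33, 18.25, 24.33]
χ² = (25−6.08)²/6.08 + (25−24.33)²/24.33 + (9−18.25)²/18.25 + (14−24.33)²/24.33 = 67.9178
df = 3

test statistic = 67.918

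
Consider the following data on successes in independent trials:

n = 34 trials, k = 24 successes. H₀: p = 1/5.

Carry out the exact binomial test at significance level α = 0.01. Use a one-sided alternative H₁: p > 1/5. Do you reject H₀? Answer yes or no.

reject H₀: yes

Exact binomial: n=34, k=24, p₀=1/5=0.2000
P(X≥24) from Σ C(n,i)·p₀^i·(1−p₀)^(n−i)
p-value (one-sided, H₁ greater) = 0.00000
At α=0.01: p < α → reject H₀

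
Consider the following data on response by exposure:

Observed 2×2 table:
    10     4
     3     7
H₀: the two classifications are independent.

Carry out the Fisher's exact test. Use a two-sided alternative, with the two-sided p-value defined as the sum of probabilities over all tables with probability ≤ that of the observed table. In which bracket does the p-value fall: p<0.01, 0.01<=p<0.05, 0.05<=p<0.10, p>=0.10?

Margins: r₁=14, r₂=10, c₁=13, c₂=11, n=24
p_obs = C(14,10)·C(10,3)/C(24,13); sum pmf over tables with pmf ≤ p_obs
p-value (two-sided) = 0.09530
→ bracket: 0.05<=p<0.10

p-value bracket: 0.05<=p<0.10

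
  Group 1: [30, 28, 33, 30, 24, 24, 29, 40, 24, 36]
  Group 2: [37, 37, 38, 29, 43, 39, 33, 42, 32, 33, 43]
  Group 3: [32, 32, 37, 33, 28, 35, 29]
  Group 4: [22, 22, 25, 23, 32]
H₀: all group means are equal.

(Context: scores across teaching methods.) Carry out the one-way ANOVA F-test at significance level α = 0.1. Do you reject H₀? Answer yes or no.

Group means [29.80, 36.91, 32.29, 24.80], grand mean 31.939
SSB = Σnᵢ(x̄ᵢ−x̄)² = 573.141; SSW = ΣΣ(x−x̄ᵢ)² = 610.738
MSB = 573.141/3 = 191.0470; MSW = 610.738/29 = 21.0599
F = MSB/MSW = 9.0716
df = (3, 29)
p-value (upper-tail) = 0.00022
At α=0.1: p < α → reject H₀

reject H₀: yes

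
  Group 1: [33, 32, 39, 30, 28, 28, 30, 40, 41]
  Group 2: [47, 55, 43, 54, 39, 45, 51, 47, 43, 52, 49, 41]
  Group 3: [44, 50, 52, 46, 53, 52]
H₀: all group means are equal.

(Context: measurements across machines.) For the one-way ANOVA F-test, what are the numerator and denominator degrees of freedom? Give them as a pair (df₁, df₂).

degrees of freedom = [2, 24]

k = 3 groups, N = 27 total
df = (k−1, N−k) = (3−1, 27−3) = (2, 24)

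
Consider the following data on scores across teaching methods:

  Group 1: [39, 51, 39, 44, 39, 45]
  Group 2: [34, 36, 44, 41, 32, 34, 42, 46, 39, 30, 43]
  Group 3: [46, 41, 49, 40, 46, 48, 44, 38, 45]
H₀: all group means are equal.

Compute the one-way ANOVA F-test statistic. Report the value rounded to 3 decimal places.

test statistic = 4.162

Group means [42.83, 38.27, 44.11], grand mean 41.346
SSB = Σnᵢ(x̄ᵢ−x̄)² = 185.981; SSW = ΣΣ(x−x̄ᵢ)² = 513.904
MSB = 185.981/2 = 92.9903; MSW = 513.904/23 = 22.3437
F = MSB/MSW = 4.1618
df = (2, 23)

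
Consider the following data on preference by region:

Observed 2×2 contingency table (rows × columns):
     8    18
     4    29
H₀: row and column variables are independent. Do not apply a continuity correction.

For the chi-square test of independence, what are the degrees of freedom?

degrees of freedom = 1

df = (r−1)(c−1) = (2−1)·(2−1) = 1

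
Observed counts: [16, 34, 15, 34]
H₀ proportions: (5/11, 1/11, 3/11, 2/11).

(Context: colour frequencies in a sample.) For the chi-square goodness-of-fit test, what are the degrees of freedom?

df = k − 1 = 4 − 1 = 3

degrees of freedom = 3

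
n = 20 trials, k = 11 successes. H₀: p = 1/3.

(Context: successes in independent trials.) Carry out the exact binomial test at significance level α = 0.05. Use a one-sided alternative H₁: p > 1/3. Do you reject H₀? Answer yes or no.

Exact binomial: n=20, k=11, p₀=1/3=0.3333
P(X≥11) from Σ C(n,i)·p₀^i·(1−p₀)^(n−i)
p-value (one-sided, H₁ greater) = 0.03764
At α=0.05: p < α → reject H₀

reject H₀: yes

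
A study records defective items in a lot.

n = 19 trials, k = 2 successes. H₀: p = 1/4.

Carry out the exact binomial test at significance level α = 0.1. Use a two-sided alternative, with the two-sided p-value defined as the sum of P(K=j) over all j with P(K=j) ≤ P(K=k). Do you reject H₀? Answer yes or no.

reject H₀: no

Exact binomial: n=19, k=2, p₀=1/4=0.2500
P(X=j) = C(n,j)·p₀^j·(1−p₀)^(n−j); p = Σ P(X=j) over j with P(X=j) ≤ P(X=2)
p-value (two-sided) = 0.18880
At α=0.1: p ≥ α → fail to reject H₀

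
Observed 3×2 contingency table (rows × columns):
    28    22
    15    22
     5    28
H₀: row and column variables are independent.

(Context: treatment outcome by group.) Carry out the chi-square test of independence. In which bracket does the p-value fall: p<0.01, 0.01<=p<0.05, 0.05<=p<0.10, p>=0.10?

p-value bracket: p<0.01

Row totals [50, 37, 33], col totals [48, 72], n=120
χ² = (28−20.00)²/20.00 + (22−30.00)²/30.00 + (15−14.80)²/14.80 + (22−22.20)²/22.20 + (5−13.20)²/13.20 + (28−19.80)²/19.80 = 13.8277
df = 2
p-value (upper-tail) = 0.00099
→ bracket: p<0.01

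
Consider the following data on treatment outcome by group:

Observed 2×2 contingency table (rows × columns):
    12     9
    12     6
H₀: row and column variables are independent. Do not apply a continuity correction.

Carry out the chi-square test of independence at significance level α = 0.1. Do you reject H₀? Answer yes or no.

reject H₀: no

Row totals [21, 18], col totals [24, 15], n=39
χ² = (12−12.92)²/12.92 + (9−8.08)²/8.08 + (12−11.08)²/11.08 + (6−6.92)²/6.92 = 0.3714
df = 1
p-value (upper-tail) = 0.54223
At α=0.1: p ≥ α → fail to reject H₀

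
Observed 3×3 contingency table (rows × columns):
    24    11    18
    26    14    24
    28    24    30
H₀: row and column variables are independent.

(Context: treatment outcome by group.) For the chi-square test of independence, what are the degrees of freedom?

df = (r−1)(c−1) = (3−1)·(3−1) = 4

degrees of freedom = 4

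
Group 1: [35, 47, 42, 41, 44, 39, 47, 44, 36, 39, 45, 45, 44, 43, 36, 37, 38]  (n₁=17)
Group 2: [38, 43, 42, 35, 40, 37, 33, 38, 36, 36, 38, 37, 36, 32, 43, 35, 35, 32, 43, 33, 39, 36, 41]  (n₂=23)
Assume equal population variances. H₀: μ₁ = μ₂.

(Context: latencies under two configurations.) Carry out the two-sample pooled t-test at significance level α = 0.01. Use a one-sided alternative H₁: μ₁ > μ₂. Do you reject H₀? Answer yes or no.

reject H₀: yes

x̄₁=41.294, s₁=3.981, n₁=17
x̄₂=37.304, s₂=3.444, n₂=23
s_p² = [16·3.981² + 22·3.444²]/38 = 13.5368
SE = √(s_p²·(1/17+1/23)) = 1.1768
t = (41.294−37.304)/1.1768 = 3.3904
df = 38
p-value (one-sided, H₁ greater) = 0.00082
At α=0.01: p < α → reject H₀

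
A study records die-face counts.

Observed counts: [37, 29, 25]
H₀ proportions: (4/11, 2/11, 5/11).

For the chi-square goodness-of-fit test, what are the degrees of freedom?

df = k − 1 = 3 − 1 = 2

degrees of freedom = 2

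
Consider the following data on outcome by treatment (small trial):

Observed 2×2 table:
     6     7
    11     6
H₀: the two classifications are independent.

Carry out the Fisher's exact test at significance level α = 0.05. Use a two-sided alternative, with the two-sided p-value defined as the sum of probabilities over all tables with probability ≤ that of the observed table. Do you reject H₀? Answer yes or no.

reject H₀: no

Margins: r₁=13, r₂=17, c₁=17, c₂=13, n=30
p_obs = C(13,6)·C(17,11)/C(30,17); sum pmf over tables with pmf ≤ p_obs
p-value (two-sided) = 0.46009
At α=0.05: p ≥ α → fail to reject H₀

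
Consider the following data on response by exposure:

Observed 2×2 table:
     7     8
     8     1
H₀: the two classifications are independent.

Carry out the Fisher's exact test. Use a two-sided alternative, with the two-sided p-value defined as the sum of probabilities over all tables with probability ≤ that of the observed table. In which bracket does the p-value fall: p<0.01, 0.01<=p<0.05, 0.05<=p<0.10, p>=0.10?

p-value bracket: 0.05<=p<0.10

Margins: r₁=15, r₂=9, c₁=15, c₂=9, n=24
p_obs = C(15,7)·C(9,8)/C(24,15); sum pmf over tables with pmf ≤ p_obs
p-value (two-sided) = 0.08035
→ bracket: 0.05<=p<0.10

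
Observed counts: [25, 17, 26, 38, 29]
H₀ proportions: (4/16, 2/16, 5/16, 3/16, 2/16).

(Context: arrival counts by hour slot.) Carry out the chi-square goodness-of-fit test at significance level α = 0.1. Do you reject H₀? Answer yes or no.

reject H₀: yes

n = 135; E_i = n·p_i = [33.75, 16.88, 42.19, 25.31, 16.88]
χ² = (25−33.75)²/33.75 + (17−16.88)²/16.88 + (26−42.19)²/42.19 + (38−25.31)²/25.31 + (29−16.88)²/16.88 = 23.5521
df = 4
p-value (upper-tail) = 0.00010
At α=0.1: p < α → reject H₀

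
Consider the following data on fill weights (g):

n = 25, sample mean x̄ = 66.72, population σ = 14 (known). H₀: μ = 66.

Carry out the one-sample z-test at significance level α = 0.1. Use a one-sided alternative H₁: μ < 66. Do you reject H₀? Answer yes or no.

SE = σ/√n = 14/√25 = 2.8000
z = (x̄−μ₀)/SE = (66.72−66)/2.8000 = 0.2571
p-value (one-sided, H₁ less) = 0.60147
At α=0.1: p ≥ α → fail to reject H₀

reject H₀: no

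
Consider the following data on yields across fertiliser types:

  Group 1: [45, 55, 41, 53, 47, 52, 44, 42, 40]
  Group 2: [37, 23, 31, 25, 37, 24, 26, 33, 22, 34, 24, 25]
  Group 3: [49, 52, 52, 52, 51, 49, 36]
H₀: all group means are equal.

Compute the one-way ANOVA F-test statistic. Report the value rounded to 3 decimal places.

Group means [46.56, 28.42, 48.71], grand mean 39.321
SSB = Σnᵢ(x̄ᵢ−x̄)² = 2515.540; SSW = ΣΣ(x−x̄ᵢ)² = 790.567
MSB = 2515.540/2 = 1257.7698; MSW = 790.567/25 = 31.6227
F = MSB/MSW = 39.7743
df = (2, 25)

test statistic = 39.774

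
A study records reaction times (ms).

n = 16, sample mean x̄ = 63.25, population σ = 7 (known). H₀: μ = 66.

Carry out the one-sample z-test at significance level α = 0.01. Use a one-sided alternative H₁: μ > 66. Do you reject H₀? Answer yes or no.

reject H₀: no

SE = σ/√n = 7/√16 = 1.7500
z = (x̄−μ₀)/SE = (63.25−66)/1.7500 = -1.5714
p-value (one-sided, H₁ greater) = 0.94196
At α=0.01: p ≥ α → fail to reject H₀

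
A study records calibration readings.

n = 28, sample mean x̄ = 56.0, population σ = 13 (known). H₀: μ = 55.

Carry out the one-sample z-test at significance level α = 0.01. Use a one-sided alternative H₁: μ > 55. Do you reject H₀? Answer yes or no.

reject H₀: no

SE = σ/√n = 13/√28 = 2.4568
z = (x̄−μ₀)/SE = (56.0−55)/2.4568 = 0.4070
p-value (one-sided, H₁ greater) = 0.34199
At α=0.01: p ≥ α → fail to reject H₀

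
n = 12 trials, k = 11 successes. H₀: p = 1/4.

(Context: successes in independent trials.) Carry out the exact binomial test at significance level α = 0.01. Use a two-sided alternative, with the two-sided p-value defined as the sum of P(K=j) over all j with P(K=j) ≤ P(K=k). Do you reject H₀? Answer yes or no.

Exact binomial: n=12, k=11, p₀=1/4=0.2500
P(X=j) = C(n,j)·p₀^j·(1−p₀)^(n−j); p = Σ P(X=j) over j with P(X=j) ≤ P(X=11)
p-value (two-sided) = 0.00000
At α=0.01: p < α → reject H₀

reject H₀: yes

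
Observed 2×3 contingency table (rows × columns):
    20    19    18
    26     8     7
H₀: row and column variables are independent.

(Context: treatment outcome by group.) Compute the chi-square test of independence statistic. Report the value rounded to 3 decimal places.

test statistic = 7.697

Row totals [57, 41], col totals [46, 27, 25], n=98
χ² = (20−26.76)²/26.76 + (19−15.70)²/15.70 + (18−14.54)²/14.54 + (26−19.24)²/19.24 + (8−11.30)²/11.30 + (7−10.46)²/10.46 = 7.6970
df = 2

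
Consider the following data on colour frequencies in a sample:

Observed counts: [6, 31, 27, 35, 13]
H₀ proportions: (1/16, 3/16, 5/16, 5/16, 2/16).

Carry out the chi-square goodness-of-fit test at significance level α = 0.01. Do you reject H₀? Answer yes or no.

reject H₀: no

n = 112; E_i = n·p_i = [7.00, 21.00, 35.00, 35.00, 14.00]
χ² = (6−7.00)²/7.00 + (31−21.00)²/21.00 + (27−35.00)²/35.00 + (35−35.00)²/35.00 + (13−14.00)²/14.00 = 6.8048
df = 4
p-value (upper-tail) = 0.14657
At α=0.01: p ≥ α → fail to reject H₀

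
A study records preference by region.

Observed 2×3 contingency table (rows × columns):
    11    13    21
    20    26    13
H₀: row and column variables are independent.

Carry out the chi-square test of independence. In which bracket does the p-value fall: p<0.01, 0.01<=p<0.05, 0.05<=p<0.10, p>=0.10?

p-value bracket: 0.01<=p<0.05

Row totals [45, 59], col totals [31, 39, 34], n=104
χ² = (11−13.41)²/13.41 + (13−16.88)²/16.88 + (21−14.71)²/14.71 + (20−17.59)²/17.59 + (26−22.12)²/22.12 + (13−19.29)²/19.29 = 7.0721
df = 2
p-value (upper-tail) = 0.02913
→ bracket: 0.01<=p<0.05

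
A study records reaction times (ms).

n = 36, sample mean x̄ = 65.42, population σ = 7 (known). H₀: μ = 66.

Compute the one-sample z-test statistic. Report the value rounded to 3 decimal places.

SE = σ/√n = 7/√36 = 1.1667
z = (x̄−μ₀)/SE = (65.42−66)/1.1667 = -0.4971

test statistic = -0.497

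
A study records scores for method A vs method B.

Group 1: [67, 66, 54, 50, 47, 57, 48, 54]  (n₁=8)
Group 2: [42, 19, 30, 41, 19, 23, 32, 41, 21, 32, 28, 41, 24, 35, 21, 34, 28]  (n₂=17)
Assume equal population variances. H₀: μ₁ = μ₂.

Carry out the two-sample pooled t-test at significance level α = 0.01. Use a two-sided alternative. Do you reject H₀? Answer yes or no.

x̄₁=55.375, s₁=7.633, n₁=8
x̄₂=30.059, s₂=8.112, n₂=17
s_p² = [7·7.633² + 16·8.112²]/23 = 63.5137
SE = √(s_p²·(1/8+1/17)) = 3.4169
t = (55.375−30.059)/3.4169 = 7.4091
df = 23
p-value (two-sided) = 0.00000
At α=0.01: p < α → reject H₀

reject H₀: yes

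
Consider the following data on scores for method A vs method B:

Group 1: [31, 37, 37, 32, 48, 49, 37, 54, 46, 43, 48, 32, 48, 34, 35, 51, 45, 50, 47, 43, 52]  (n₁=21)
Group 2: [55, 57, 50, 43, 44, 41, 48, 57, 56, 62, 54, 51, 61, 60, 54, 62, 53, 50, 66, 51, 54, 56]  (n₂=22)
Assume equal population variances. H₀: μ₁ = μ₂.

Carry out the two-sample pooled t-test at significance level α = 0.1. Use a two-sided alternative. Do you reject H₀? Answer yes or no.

x̄₁=42.810, s₁=7.393, n₁=21
x̄₂=53.864, s₂=6.402, n₂=22
s_p² = [20·7.393² + 21·6.402²]/41 = 47.6544
SE = √(s_p²·(1/21+1/22)) = 2.1060
t = (42.810−53.864)/2.1060 = -5.2488
df = 41
p-value (two-sided) = 0.00001
At α=0.1: p < α → reject H₀

reject H₀: yes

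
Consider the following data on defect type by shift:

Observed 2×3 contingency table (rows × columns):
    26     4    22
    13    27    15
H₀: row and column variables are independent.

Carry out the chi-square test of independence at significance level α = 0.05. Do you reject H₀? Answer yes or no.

Row totals [52, 55], col totals [39, 31, 37], n=107
χ² = (26−18.95)²/18.95 + (4−15.07)²/15.07 + (22−17.98)²/17.98 + (13−20.05)²/20.05 + (27−15.93)²/15.93 + (15−19.02)²/19.02 = 22.6559
df = 2
p-value (upper-tail) = 0.00001
At α=0.05: p < α → reject H₀

reject H₀: yes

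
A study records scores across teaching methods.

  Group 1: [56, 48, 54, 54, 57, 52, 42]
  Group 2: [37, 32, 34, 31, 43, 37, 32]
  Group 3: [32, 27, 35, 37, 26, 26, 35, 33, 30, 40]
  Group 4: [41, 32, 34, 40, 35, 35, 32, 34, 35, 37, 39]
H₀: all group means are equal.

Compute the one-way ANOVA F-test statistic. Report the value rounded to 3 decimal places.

Group means [51.86, 35.14, 32.10, 35.82], grand mean 37.829
SSB = Σnᵢ(x̄ᵢ−x̄)² = 1800.721; SSW = ΣΣ(x−x̄ᵢ)² = 574.251
MSB = 1800.721/3 = 600.2403; MSW = 574.251/31 = 18.5242
F = MSB/MSW = 32.4030
df = (3, 31)

test statistic = 32.403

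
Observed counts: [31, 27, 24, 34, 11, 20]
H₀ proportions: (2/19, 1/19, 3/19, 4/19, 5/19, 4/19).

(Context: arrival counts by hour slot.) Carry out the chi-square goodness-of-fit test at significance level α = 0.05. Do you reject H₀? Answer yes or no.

reject H₀: yes

n = 147; E_i = n·p_i = [15.47, 7.74, 23.21, 30.95, 38.68, 30.95]
χ² = (31−15.47)²/15.47 + (27−7.74)²/7.74 + (24−23.21)²/23.21 + (34−30.95)²/30.95 + (11−38.68)²/38.68 + (20−30.95)²/30.95 = 87.5531
df = 5
p-value (upper-tail) = 0.00000
At α=0.05: p < α → reject H₀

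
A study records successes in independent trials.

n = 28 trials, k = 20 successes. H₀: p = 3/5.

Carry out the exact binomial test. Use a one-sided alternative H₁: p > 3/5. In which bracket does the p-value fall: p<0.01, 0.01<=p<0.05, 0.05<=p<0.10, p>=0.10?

Exact binomial: n=28, k=20, p₀=3/5=0.6000
P(X≥20) from Σ C(n,i)·p₀^i·(1−p₀)^(n−i)
p-value (one-sided, H₁ greater) = 0.14848
→ bracket: p>=0.10

p-value bracket: p>=0.10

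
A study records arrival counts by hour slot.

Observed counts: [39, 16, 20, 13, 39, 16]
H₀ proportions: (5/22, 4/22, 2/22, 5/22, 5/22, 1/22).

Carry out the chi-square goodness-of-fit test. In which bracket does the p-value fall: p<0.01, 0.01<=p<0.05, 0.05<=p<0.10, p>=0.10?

n = 143; E_i = n·p_i = [32.50, 26.00, 13.00, 32.50, 32.50, 6.50]
χ² = (39−32.50)²/32.50 + (16−26.00)²/26.00 + (20−13.00)²/13.00 + (13−32.50)²/32.50 + (39−32.50)²/32.50 + (16−6.50)²/6.50 = 35.8000
df = 5
p-value (upper-tail) = 0.00000
→ bracket: p<0.01

p-value bracket: p<0.01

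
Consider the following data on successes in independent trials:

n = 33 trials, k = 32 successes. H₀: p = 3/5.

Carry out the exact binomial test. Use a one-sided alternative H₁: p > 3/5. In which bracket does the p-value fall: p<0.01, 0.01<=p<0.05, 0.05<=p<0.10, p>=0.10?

Exact binomial: n=33, k=32, p₀=3/5=0.6000
P(X≥32) from Σ C(n,i)·p₀^i·(1−p₀)^(n−i)
p-value (one-sided, H₁ greater) = 0.00000
→ bracket: p<0.01

p-value bracket: p<0.01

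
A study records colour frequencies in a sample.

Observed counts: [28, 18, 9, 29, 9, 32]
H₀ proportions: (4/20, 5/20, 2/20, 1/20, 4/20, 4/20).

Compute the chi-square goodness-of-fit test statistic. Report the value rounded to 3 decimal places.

n = 125; E_i = n·p_i = [25.00, 31.25, 12.50, 6.25, 25.00, 25.00]
χ² = (28−25.00)²/25.00 + (18−31.25)²/31.25 + (9−12.50)²/12.50 + (29−6.25)²/6.25 + (9−25.00)²/25.00 + (32−25.00)²/25.00 = 101.9680
df = 5

test statistic = 101.968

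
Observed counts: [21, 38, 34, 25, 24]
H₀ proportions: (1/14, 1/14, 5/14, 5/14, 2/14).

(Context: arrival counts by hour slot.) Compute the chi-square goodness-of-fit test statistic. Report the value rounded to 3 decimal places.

test statistic = 107.358

n = 142; E_i = n·p_i = [10.14, 10.14, 50.71, 50.71, 20.29]
χ² = (21−10.14)²/10.14 + (38−10.14)²/10.14 + (34−50.71)²/50.71 + (25−50.71)²/50.71 + (24−20.29)²/20.29 = 107.3577
df = 4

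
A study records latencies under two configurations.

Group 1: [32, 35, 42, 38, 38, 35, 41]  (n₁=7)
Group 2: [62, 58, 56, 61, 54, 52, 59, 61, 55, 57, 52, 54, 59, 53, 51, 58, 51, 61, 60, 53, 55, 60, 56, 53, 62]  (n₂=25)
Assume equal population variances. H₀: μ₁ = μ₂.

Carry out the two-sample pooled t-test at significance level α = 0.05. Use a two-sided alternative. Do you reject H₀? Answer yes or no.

x̄₁=37.286, s₁=3.546, n₁=7
x̄₂=56.520, s₂=3.641, n₂=25
s_p² = [6·3.546² + 24·3.641²]/30 = 13.1223
SE = √(s_p²·(1/7+1/25)) = 1.5490
t = (37.286−56.520)/1.5490 = -12.4170
df = 30
p-value (two-sided) = 0.00000
At α=0.05: p < α → reject H₀

reject H₀: yes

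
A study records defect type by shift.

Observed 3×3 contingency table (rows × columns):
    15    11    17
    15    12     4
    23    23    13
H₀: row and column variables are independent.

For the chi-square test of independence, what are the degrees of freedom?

df = (r−1)(c−1) = (3−1)·(3−1) = 4

degrees of freedom = 4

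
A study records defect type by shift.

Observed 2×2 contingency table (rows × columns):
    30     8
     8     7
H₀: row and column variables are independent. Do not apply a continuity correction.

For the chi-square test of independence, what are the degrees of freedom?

df = (r−1)(c−1) = (2−1)·(2−1) = 1

degrees of freedom = 1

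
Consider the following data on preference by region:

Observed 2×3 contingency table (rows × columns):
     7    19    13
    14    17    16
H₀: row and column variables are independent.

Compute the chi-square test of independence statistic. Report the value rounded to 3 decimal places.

Row totals [39, 47], col totals [21, 36, 29], n=86
χ² = (7−9.52)²/9.52 + (19−16.33)²/16.33 + (13−13.15)²/13.15 + (14−11.48)²/11.48 + (17−19.67)²/19.67 + (16−15.85)²/15.85 = 2.0282
df = 2

test statistic = 2.028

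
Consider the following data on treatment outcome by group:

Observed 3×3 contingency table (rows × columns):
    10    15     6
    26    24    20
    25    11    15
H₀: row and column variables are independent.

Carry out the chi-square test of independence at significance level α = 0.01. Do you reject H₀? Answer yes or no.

reject H₀: no

Row totals [31, 70, 51], col totals [61, 50, 41], n=152
χ² = (10−12.44)²/12.44 + (15−10.20)²/10.20 + (6−8.36)²/8.36 + (26−28.09)²/28.09 + (24−23.03)²/23.03 + (20−18.88)²/18.88 + (25−20.47)²/20.47 + (11−16.78)²/16.78 + (15−13.76)²/13.76 = 6.7763
df = 4
p-value (upper-tail) = 0.14820
At α=0.01: p ≥ α → fail to reject H₀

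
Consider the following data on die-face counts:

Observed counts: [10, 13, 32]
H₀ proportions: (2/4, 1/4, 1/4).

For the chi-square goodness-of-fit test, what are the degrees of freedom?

df = k − 1 = 3 − 1 = 2

degrees of freedom = 2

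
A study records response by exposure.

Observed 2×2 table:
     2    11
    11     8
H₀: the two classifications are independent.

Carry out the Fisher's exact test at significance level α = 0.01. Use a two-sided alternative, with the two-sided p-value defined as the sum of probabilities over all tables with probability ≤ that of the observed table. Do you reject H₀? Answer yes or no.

reject H₀: no

Margins: r₁=13, r₂=19, c₁=13, c₂=19, n=32
p_obs = C(13,2)·C(19,11)/C(32,13); sum pmf over tables with pmf ≤ p_obs
p-value (two-sided) = 0.02775
At α=0.01: p ≥ α → fail to reject H₀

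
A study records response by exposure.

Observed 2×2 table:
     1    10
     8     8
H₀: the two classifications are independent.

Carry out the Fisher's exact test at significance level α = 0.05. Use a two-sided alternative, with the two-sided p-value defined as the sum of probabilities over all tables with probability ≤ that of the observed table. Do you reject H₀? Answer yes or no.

Margins: r₁=11, r₂=16, c₁=9, c₂=18, n=27
p_obs = C(11,1)·C(16,8)/C(27,9); sum pmf over tables with pmf ≤ p_obs
p-value (two-sided) = 0.04167
At α=0.05: p < α → reject H₀

reject H₀: yes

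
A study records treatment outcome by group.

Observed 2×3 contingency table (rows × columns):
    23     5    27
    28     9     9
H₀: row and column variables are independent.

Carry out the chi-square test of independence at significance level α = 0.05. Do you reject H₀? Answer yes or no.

reject H₀: yes

Row totals [55, 46], col totals [51, 14, 36], n=101
χ² = (23−27.77)²/27.77 + (5−7.62)²/7.62 + (27−19.60)²/19.60 + (28−23.23)²/23.23 + (9−6.38)²/6.38 + (9−16.40)²/16.40 = 9.9098
df = 2
p-value (upper-tail) = 0.00705
At α=0.05: p < α → reject H₀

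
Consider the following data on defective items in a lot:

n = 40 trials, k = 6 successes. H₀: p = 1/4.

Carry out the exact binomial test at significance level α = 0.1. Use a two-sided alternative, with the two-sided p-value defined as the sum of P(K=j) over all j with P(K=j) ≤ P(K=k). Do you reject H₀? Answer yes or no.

reject H₀: no

Exact binomial: n=40, k=6, p₀=1/4=0.2500
P(X=j) = C(n,j)·p₀^j·(1−p₀)^(n−j); p = Σ P(X=j) over j with P(X=j) ≤ P(X=6)
p-value (two-sided) = 0.19946
At α=0.1: p ≥ α → fail to reject H₀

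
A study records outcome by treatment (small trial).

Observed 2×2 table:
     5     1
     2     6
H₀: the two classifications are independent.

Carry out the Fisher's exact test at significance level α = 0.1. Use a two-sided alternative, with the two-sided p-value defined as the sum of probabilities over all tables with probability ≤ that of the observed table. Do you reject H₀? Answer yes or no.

Margins: r₁=6, r₂=8, c₁=7, c₂=7, n=14
p_obs = C(6,5)·C(8,2)/C(14,7); sum pmf over tables with pmf ≤ p_obs
p-value (two-sided) = 0.10256
At α=0.1: p ≥ α → fail to reject H₀

reject H₀: no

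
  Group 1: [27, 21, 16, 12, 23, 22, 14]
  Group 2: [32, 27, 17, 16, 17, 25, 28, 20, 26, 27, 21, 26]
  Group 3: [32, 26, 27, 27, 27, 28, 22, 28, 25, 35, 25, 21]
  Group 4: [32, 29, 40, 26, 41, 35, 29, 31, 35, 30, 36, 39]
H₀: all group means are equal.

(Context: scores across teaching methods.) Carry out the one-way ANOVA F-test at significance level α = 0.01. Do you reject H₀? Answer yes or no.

reject H₀: yes

Group means [19.29, 23.50, 26.92, 33.58], grand mean 26.581
SSB = Σnᵢ(x̄ᵢ−x̄)² = 1076.203; SSW = ΣΣ(x−x̄ᵢ)² = 884.262
MSB = 1076.203/3 = 358.7344; MSW = 884.262/39 = 22.6734
F = MSB/MSW = 15.8218
df = (3, 39)
p-value (upper-tail) = 0.00000
At α=0.01: p < α → reject H₀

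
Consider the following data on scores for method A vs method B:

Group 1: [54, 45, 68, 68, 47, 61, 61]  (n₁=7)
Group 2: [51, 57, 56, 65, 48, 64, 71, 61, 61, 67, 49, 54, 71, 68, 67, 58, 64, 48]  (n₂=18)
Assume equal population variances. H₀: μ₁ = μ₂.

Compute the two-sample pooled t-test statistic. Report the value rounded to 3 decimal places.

x̄₁=57.714, s₁=9.340, n₁=7
x̄₂=60.000, s₂=7.738, n₂=18
s_p² = [6·9.340² + 17·7.738²]/23 = 67.0186
SE = √(s_p²·(1/7+1/18)) = 3.6466
t = (57.714−60.000)/3.6466 = -0.6268
df = 23

test statistic = -0.627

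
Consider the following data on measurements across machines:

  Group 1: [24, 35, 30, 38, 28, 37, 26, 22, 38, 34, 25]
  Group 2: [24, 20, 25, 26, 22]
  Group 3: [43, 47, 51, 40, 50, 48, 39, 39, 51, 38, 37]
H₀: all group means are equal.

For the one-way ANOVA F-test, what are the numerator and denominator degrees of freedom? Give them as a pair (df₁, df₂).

degrees of freedom = [2, 24]

k = 3 groups, N = 27 total
df = (k−1, N−k) = (3−1, 27−3) = (2, 24)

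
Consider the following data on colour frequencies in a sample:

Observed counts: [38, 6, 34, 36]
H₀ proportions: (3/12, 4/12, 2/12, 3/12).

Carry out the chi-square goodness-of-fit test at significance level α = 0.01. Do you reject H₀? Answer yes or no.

n = 114; E_i = n·p_i = [28.50, 38.00, 19.00, 28.50]
χ² = (38−28.50)²/28.50 + (6−38.00)²/38.00 + (34−19.00)²/19.00 + (36−28.50)²/28.50 = 43.9298
df = 3
p-value (upper-tail) = 0.00000
At α=0.01: p < α → reject H₀

reject H₀: yes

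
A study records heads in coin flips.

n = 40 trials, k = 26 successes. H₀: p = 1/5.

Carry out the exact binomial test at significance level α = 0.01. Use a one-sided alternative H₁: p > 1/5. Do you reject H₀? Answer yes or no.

reject H₀: yes

Exact binomial: n=40, k=26, p₀=1/5=0.2000
P(X≥26) from Σ C(n,i)·p₀^i·(1−p₀)^(n−i)
p-value (one-sided, H₁ greater) = 0.00000
At α=0.01: p < α → reject H₀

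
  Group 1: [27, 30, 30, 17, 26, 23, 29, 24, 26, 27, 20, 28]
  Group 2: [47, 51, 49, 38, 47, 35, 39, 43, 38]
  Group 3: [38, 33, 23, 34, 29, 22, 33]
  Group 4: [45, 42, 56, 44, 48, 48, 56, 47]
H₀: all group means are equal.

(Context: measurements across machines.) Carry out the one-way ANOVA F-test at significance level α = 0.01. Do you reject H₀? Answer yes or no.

reject H₀: yes

Group means [25.58, 43.00, 30.29, 48.25], grand mean 35.889
SSB = Σnᵢ(x̄ᵢ−x̄)² = 3171.710; SSW = ΣΣ(x−x̄ᵢ)² = 837.845
MSB = 3171.710/3 = 1057.2368; MSW = 837.845/32 = 26.1827
F = MSB/MSW = 40.3793
df = (3, 32)
p-value (upper-tail) = 0.00000
At α=0.01: p < α → reject H₀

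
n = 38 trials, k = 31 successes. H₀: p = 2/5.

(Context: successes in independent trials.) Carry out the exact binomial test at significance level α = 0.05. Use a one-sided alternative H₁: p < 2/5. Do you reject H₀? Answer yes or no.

Exact binomial: n=38, k=31, p₀=2/5=0.4000
P(X≤31) from Σ C(n,i)·p₀^i·(1−p₀)^(n−i)
p-value (one-sided, H₁ less) = 1.00000
At α=0.05: p ≥ α → fail to reject H₀

reject H₀: no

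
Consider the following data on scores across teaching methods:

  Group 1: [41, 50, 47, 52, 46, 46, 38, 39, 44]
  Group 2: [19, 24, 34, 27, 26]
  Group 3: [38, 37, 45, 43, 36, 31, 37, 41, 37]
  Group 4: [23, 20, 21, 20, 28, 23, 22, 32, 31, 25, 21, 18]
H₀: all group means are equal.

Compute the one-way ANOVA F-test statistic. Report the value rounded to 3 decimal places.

test statistic = 43.853

Group means [44.78, 26.00, 38.33, 23.67], grand mean 33.200
SSB = Σnᵢ(x̄ᵢ−x̄)² = 2793.378; SSW = ΣΣ(x−x̄ᵢ)² = 658.222
MSB = 2793.378/3 = 931.1259; MSW = 658.222/31 = 21.2330
F = MSB/MSW = 43.8528
df = (3, 31)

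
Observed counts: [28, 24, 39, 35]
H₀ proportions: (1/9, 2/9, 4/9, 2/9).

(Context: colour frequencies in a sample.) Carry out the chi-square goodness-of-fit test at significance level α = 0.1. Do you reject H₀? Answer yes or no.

reject H₀: yes

n = 126; E_i = n·p_i = [14.00, 28.00, 56.00, 28.00]
χ² = (28−14.00)²/14.00 + (24−28.00)²/28.00 + (39−56.00)²/56.00 + (35−28.00)²/28.00 = 21.4821
df = 3
p-value (upper-tail) = 0.00008
At α=0.1: p < α → reject H₀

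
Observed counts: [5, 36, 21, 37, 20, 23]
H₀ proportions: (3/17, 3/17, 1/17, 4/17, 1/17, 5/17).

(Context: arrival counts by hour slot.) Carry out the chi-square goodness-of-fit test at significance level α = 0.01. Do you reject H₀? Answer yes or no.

n = 142; E_i = n·p_i = [25.06, 25.06, 8.35, 33.41, 8.35, 41.76]
χ² = (5−25.06)²/25.06 + (36−25.06)²/25.06 + (21−8.35)²/8.35 + (37−33.41)²/33.41 + (20−8.35)²/8.35 + (23−41.76)²/41.76 = 65.0388
df = 5
p-value (upper-tail) = 0.00000
At α=0.01: p < α → reject H₀

reject H₀: yes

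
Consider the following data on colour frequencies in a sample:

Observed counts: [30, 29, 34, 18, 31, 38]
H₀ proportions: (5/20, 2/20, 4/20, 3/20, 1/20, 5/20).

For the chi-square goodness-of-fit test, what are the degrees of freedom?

degrees of freedom = 5

df = k − 1 = 6 − 1 = 5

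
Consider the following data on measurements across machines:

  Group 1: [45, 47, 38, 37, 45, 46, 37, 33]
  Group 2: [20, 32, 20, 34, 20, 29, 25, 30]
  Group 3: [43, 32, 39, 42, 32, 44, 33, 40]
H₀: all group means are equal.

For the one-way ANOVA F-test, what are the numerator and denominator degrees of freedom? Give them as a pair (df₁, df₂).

degrees of freedom = [2, 21]

k = 3 groups, N = 24 total
df = (k−1, N−k) = (3−1, 24−3) = (2, 21)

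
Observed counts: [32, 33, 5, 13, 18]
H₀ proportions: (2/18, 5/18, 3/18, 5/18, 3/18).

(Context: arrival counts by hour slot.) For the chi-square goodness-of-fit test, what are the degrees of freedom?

df = k − 1 = 5 − 1 = 4

degrees of freedom = 4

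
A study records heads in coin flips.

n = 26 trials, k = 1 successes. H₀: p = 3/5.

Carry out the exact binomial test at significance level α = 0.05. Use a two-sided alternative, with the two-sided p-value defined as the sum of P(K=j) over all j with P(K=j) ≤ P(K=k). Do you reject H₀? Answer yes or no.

Exact binomial: n=26, k=1, p₀=3/5=0.6000
P(X=j) = C(n,j)·p₀^j·(1−p₀)^(n−j); p = Σ P(X=j) over j with P(X=j) ≤ P(X=1)
p-value (two-sided) = 0.00000
At α=0.05: p < α → reject H₀

reject H₀: yes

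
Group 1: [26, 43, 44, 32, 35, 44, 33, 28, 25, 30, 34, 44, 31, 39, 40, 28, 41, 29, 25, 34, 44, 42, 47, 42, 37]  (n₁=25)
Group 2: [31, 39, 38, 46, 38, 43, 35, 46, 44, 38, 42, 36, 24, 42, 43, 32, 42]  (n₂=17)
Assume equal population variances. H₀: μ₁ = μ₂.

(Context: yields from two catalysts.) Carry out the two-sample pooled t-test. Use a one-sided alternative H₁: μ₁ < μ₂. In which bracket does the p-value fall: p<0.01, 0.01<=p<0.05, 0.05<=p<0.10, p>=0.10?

p-value bracket: 0.05<=p<0.10

x̄₁=35.880, s₁=6.960, n₁=25
x̄₂=38.765, s₂=5.847, n₂=17
s_p² = [24·6.960² + 16·5.847²]/40 = 42.7425
SE = √(s_p²·(1/25+1/17)) = 2.0552
t = (35.880−38.765)/2.0552 = -1.4036
df = 40
p-value (one-sided, H₁ less) = 0.08408
→ bracket: 0.05<=p<0.10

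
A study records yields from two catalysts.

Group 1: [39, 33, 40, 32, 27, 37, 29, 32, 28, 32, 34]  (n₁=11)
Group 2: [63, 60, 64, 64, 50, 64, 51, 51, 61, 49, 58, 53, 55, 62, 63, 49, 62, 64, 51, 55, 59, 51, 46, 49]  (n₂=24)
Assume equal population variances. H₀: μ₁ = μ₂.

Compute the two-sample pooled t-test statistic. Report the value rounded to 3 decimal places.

x̄₁=33.000, s₁=4.266, n₁=11
x̄₂=56.417, s₂=6.150, n₂=24
s_p² = [10·4.266² + 23·6.150²]/33 = 31.8737
SE = √(s_p²·(1/11+1/24)) = 2.0556
t = (33.000−56.417)/2.0556 = -11.3914
df = 33

test statistic = -11.391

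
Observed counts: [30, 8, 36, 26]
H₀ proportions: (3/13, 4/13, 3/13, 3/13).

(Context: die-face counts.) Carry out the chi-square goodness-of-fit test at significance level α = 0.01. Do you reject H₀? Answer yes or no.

reject H₀: yes

n = 100; E_i = n·p_i = [23.08, 30.77, 23.08, 23.08]
χ² = (30−23.08)²/23.08 + (8−30.77)²/30.77 + (36−23.08)²/23.08 + (26−23.08)²/23.08 = 26.5333
df = 3
p-value (upper-tail) = 0.00001
At α=0.01: p < α → reject H₀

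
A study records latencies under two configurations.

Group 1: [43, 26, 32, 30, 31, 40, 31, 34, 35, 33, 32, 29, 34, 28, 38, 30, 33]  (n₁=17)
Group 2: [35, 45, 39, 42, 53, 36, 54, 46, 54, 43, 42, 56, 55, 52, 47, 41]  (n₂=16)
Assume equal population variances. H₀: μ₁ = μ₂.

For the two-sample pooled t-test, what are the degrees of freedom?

df = n₁ + n₂ − 2 = 17 + 16 − 2 = 31

degrees of freedom = 31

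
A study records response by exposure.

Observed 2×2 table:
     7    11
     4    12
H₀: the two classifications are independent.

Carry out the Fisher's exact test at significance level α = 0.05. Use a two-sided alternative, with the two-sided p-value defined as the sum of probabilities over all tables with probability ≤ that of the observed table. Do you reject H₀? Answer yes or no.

Margins: r₁=18, r₂=16, c₁=11, c₂=23, n=34
p_obs = C(18,7)·C(16,4)/C(34,11); sum pmf over tables with pmf ≤ p_obs
p-value (two-sided) = 0.47675
At α=0.05: p ≥ α → fail to reject H₀

reject H₀: no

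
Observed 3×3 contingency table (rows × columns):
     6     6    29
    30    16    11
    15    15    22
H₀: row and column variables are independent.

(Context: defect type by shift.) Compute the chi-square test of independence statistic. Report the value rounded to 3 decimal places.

Row totals [41, 57, 52], col totals [51, 37, 62], n=150
χ² = (6−13.94)²/13.94 + (6−10.11)²/10.11 + (29−16.95)²/16.95 + (30−19.38)²/19.38 + (16−14.06)²/14.06 + (11−23.56)²/23.56 + (15−17.68)²/17.68 + (15−12.83)²/12.83 + (22−21.49)²/21.49 = 28.3380
df = 4

test statistic = 28.338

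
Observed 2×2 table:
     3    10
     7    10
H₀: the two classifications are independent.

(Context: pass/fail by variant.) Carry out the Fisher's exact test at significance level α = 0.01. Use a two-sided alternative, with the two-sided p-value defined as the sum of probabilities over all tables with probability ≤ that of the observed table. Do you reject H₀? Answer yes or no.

reject H₀: no

Margins: r₁=13, r₂=17, c₁=10, c₂=20, n=30
p_obs = C(13,3)·C(17,7)/C(30,10); sum pmf over tables with pmf ≤ p_obs
p-value (two-sided) = 0.44041
At α=0.01: p ≥ α → fail to reject H₀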